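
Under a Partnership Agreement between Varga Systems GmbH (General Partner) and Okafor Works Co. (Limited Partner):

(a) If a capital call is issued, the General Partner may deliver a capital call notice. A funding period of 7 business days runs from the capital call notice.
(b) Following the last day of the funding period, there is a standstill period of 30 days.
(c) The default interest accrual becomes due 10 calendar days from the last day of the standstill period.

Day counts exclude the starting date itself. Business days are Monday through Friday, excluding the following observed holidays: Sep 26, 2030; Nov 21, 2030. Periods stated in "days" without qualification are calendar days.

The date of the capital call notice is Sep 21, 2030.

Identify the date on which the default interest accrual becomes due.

The last day of the funding period: counting 7 business days from Saturday, Sep 21, 2030 (Sep 23, Sep 24, Sep 25, Sep 27, Sep 30, Oct 1, Oct 2, skipping weekends and the listed holiday on Sep 26) reaches Wednesday, Oct 2, 2030.
The last day of the standstill period: 30 calendar days after Oct 2, 2030 is Nov 1, 2030.
The date on which the default interest accrual becomes due: 10 calendar days after Nov 1, 2030 is Nov 11, 2030.

Nov 11, 2030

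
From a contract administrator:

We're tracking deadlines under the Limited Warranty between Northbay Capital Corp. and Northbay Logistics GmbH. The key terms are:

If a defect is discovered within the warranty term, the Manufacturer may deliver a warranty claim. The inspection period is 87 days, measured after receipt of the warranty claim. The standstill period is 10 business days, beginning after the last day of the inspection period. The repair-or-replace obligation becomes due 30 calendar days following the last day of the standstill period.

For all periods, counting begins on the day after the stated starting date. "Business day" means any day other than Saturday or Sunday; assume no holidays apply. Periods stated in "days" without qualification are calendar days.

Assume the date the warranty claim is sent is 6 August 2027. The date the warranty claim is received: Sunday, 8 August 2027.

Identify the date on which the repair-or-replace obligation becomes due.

17 December 2027

The last day of the inspection period: 8 August 2027 + 87 days = 3 November 2027.
The last day of the standstill period: counting 10 business days from Wednesday, 3 November 2027 (Nov 4, Nov 5, Nov 8, Nov 9, Nov 10, Nov 11, Nov 12, Nov 15, Nov 16, Nov 17, skipping weekends) reaches Wednesday, 17 November 2027.
The date on which the repair-or-replace obligation becomes due: 17 November 2027 + 30 days = 17 December 2027.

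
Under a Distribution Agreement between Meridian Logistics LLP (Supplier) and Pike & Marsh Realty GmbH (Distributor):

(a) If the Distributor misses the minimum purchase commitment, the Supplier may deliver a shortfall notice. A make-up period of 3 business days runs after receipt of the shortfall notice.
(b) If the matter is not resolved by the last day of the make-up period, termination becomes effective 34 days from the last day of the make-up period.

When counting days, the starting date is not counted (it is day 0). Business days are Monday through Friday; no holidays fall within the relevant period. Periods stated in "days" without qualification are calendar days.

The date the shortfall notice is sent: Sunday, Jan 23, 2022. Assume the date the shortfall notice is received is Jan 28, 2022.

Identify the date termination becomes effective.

The last day of the make-up period: 3 business days after Friday, Jan 28, 2022, skipping weekends — Jan 31, Feb 1, Feb 2 — lands on Wednesday, Feb 2, 2022.
The date termination becomes effective: Feb 2, 2022 + 34 days = Mar 8, 2022.

Mar 8, 2022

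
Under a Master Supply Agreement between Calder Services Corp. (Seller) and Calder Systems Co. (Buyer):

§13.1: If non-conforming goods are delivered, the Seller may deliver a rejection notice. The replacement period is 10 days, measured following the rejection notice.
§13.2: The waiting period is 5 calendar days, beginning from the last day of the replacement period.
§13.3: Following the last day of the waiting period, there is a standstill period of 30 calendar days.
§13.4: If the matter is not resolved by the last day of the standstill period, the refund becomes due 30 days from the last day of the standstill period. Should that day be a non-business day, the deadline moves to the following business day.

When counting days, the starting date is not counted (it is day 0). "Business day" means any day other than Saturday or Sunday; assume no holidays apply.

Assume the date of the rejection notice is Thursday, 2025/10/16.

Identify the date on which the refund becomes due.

2025/12/30

The last day of the replacement period: 2025/10/16 + 10 days = 2025/10/26.
The last day of the waiting period: 5 calendar days after 2025/10/26 is 2025/10/31.
The last day of the standstill period: 2025/10/31 + 30 days = 2025/11/30.
The date on which the refund becomes due: 30 calendar days after 2025/11/30 is 2025/12/30. 2025/12/30 is a Tuesday, so no roll-forward applies.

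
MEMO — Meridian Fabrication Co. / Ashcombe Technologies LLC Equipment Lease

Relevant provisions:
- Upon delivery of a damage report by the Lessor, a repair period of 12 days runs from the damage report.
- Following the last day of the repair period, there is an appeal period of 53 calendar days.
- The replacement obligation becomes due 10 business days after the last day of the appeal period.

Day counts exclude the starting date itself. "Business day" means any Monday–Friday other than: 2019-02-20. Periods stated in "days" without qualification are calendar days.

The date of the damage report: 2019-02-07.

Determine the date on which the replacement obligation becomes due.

2019-04-26

The last day of the repair period: 2019-02-07 + 12 days = 2019-02-19.
The last day of the appeal period: 53 calendar days after 2019-02-19 is 2019-04-13.
The date on which the replacement obligation becomes due: counting 10 business days from Saturday, 2019-04-13 (Apr 15, Apr 16, Apr 17, Apr 18, Apr 19, Apr 22, Apr 23, Apr 24, Apr 25, Apr 26, skipping weekends) reaches Friday, 2019-04-26.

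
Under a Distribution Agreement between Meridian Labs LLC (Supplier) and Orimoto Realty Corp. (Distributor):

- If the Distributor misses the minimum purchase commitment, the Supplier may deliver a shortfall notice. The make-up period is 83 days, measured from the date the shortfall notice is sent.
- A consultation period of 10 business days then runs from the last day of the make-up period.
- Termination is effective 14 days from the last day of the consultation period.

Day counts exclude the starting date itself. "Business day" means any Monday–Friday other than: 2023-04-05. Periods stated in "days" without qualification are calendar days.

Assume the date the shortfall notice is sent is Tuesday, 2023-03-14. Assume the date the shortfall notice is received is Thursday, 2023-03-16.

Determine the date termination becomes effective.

The last day of the make-up period: 83 calendar days after 2023-03-14 is 2023-06-05.
The last day of the consultation period: 10 business days after Monday, 2023-06-05, skipping weekends — Jun 6, Jun 7, Jun 8, Jun 9, Jun 12, Jun 13, Jun 14, Jun 15, Jun 16, Jun 19 — lands on Monday, 2023-06-19.
The date termination becomes effective: 2023-06-19 + 14 days = 2023-07-03.

2023-07-03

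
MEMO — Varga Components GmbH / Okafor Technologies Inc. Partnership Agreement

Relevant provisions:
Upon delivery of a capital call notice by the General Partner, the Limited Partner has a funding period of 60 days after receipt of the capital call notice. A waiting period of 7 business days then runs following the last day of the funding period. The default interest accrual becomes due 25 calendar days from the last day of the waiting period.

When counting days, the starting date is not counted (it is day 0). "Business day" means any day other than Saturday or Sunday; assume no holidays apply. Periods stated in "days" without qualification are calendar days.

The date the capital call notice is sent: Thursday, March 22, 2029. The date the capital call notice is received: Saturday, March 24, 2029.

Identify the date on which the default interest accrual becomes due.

June 26, 2029

The last day of the funding period: 60 calendar days after March 24, 2029 is May 23, 2029.
The last day of the waiting period: counting 7 business days from Wednesday, May 23, 2029 (May 24, May 25, May 28, May 29, May 30, May 31, Jun 1, skipping weekends) reaches Friday, June 1, 2029.
The date on which the default interest accrual becomes due: June 1, 2029 + 25 days = June 26, 2029.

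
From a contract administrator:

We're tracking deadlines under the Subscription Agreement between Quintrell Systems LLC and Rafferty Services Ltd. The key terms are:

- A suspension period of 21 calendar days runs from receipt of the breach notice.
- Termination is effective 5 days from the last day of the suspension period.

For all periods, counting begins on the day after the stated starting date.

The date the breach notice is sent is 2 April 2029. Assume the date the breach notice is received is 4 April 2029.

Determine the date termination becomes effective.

The last day of the suspension period: 21 calendar days after 4 April 2029 is 25 April 2029.
Adding 5 calendar days to 25 April 2029 gives 30 April 2029, which is the date termination becomes effective.

30 April 2029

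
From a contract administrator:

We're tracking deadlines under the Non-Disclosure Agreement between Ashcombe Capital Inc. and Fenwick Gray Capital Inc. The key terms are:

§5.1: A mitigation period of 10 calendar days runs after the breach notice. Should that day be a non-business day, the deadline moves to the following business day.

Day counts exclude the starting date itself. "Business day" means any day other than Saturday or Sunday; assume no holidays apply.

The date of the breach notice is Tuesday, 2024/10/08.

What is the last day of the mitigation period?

2024/10/18

The last day of the mitigation period: 2024/10/08 + 10 days = 2024/10/18. 2024/10/18 is a Friday, so no roll-forward applies.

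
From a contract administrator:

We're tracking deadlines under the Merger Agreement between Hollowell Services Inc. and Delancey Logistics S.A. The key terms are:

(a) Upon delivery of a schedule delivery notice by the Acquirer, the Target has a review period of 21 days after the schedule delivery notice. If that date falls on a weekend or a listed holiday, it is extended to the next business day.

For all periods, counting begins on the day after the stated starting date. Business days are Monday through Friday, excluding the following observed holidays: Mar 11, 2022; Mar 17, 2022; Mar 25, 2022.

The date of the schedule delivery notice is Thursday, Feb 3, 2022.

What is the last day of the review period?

The last day of the review period: 21 calendar days after Feb 3, 2022 is Feb 24, 2022. Feb 24, 2022 is a Thursday and is not a listed holiday, so no roll-forward applies.

Feb 24, 2022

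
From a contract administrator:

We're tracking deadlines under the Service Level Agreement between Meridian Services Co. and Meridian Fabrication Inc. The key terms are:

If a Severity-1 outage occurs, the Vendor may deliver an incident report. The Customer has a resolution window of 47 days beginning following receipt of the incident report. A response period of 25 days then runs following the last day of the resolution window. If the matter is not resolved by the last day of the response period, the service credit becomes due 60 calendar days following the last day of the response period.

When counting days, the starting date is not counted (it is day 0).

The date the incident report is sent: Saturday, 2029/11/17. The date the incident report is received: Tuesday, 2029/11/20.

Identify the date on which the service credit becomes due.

2030/04/01

The last day of the resolution window: 2029/11/20 + 47 days = 2030/01/06.
Adding 25 calendar days to 2030/01/06 gives 2030/01/31, which is the last day of the response period.
Adding 60 calendar days to 2030/01/31 gives 2030/04/01, which is the date on which the service credit becomes due.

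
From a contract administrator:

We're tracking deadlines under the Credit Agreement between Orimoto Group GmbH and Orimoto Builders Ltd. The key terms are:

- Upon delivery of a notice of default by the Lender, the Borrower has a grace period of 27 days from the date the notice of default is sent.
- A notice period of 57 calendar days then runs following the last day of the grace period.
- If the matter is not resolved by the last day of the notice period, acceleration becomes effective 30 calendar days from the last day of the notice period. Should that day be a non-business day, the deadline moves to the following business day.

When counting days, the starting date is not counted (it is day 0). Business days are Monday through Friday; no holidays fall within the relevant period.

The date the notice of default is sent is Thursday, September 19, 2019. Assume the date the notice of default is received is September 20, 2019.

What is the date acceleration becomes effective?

January 13, 2020

The last day of the grace period: 27 calendar days after September 19, 2019 is October 16, 2019.
Adding 57 calendar days to October 16, 2019 gives December 12, 2019, which is the last day of the notice period.
The date acceleration becomes effective: December 12, 2019 + 30 days = January 11, 2020. That falls on a Saturday, so it rolls to the next business day, Monday, January 13, 2020.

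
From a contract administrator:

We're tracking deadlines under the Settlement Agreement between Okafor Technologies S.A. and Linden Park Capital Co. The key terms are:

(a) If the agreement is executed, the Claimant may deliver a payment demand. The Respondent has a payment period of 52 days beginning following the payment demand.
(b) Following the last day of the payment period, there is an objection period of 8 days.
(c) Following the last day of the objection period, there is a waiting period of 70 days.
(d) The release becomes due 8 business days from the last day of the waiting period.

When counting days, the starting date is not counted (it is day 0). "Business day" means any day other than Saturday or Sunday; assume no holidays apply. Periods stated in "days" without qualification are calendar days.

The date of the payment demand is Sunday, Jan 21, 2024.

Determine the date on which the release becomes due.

Jun 11, 2024

Adding 52 calendar days to Jan 21, 2024 gives Mar 13, 2024, which is the last day of the payment period.
The last day of the objection period: 8 calendar days after Mar 13, 2024 is Mar 21, 2024.
The last day of the waiting period: 70 calendar days after Mar 21, 2024 is May 30, 2024.
The date on which the release becomes due: 8 business days after Thursday, May 30, 2024, skipping weekends — May 31, Jun 3, Jun 4, Jun 5, Jun 6, Jun 7, Jun 10, Jun 11 — lands on Tuesday, Jun 11, 2024.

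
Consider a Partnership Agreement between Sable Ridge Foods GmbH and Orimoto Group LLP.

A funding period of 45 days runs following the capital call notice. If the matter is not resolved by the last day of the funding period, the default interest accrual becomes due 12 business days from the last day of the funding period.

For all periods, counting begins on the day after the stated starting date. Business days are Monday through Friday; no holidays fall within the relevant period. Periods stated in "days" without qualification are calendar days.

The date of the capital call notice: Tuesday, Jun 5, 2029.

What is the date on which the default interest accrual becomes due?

The last day of the funding period: 45 calendar days after Jun 5, 2029 is Jul 20, 2029.
The date on which the default interest accrual becomes due: 12 business days after Friday, Jul 20, 2029, skipping weekends — Jul 23, Jul 24, Jul 25, Jul 26, …, Aug 3, Aug 6, Aug 7 — lands on Tuesday, Aug 7, 2029.

Aug 7, 2029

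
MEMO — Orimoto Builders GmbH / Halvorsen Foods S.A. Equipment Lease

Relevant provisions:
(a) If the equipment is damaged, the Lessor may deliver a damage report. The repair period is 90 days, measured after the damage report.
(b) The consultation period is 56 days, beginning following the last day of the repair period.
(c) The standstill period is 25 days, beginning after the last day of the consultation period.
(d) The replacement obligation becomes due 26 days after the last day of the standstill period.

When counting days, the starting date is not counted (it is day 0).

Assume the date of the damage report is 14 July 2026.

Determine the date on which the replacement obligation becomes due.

27 January 2027

The last day of the repair period: 90 calendar days after 14 July 2026 is 12 October 2026.
Adding 56 calendar days to 12 October 2026 gives 7 December 2026, which is the last day of the consultation period.
The last day of the standstill period: 7 December 2026 + 25 days = 1 January 2027.
Adding 26 calendar days to 1 January 2027 gives 27 January 2027, which is the date on which the replacement obligation becomes due.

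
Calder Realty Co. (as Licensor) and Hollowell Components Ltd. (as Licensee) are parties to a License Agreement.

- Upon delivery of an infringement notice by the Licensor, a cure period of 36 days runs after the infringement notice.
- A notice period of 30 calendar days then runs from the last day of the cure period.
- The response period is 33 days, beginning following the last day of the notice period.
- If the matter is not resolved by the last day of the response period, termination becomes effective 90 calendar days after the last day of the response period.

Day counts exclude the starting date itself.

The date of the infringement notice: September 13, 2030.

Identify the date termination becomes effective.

The last day of the cure period: 36 calendar days after September 13, 2030 is October 19, 2030.
The last day of the notice period: October 19, 2030 + 30 days = November 18, 2030.
The last day of the response period: November 18, 2030 + 33 days = December 21, 2030.
Adding 90 calendar days to December 21, 2030 gives March 21, 2031, which is the date termination becomes effective.

March 21, 2031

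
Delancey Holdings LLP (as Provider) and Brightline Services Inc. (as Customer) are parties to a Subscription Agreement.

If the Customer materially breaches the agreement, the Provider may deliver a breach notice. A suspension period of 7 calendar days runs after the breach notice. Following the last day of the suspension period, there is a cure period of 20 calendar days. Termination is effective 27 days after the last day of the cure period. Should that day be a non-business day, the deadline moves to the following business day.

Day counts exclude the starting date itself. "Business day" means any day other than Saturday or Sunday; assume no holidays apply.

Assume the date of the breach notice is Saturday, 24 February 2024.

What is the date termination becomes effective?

18 April 2024

The last day of the suspension period: 7 calendar days after 24 February 2024 is 2 March 2024.
The last day of the cure period: 2 March 2024 + 20 days = 22 March 2024.
The date termination becomes effective: 27 calendar days after 22 March 2024 is 18 April 2024. 18 April 2024 is a Thursday, so no roll-forward applies.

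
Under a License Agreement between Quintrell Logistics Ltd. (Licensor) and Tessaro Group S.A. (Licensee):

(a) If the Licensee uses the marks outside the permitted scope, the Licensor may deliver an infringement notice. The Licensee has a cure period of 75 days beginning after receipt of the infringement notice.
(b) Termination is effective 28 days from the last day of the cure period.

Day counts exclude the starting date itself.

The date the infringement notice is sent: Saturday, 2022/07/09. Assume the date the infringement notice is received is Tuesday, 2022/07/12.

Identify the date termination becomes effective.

Adding 75 calendar days to 2022/07/12 gives 2022/09/25, which is the last day of the cure period.
Adding 28 calendar days to 2022/09/25 gives 2022/10/23, which is the date termination becomes effective.

2022/10/23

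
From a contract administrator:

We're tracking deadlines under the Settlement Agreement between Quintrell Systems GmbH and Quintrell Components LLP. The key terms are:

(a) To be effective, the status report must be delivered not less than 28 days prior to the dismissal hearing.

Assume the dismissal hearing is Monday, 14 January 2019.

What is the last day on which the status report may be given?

17 December 2018

Counting back 28 calendar days from 14 January 2019 gives 17 December 2018.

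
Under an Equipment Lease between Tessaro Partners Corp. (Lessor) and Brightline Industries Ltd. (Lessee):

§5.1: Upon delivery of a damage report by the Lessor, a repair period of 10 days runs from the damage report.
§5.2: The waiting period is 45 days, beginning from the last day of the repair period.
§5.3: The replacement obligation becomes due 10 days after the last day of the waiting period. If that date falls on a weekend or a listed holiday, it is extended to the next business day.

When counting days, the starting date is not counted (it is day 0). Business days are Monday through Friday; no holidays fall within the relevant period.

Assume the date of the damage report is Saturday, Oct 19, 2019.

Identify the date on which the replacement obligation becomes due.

The last day of the repair period: Oct 19, 2019 + 10 days = Oct 29, 2019.
The last day of the waiting period: Oct 29, 2019 + 45 days = Dec 13, 2019.
The date on which the replacement obligation becomes due: 10 calendar days after Dec 13, 2019 is Dec 23, 2019. Dec 23, 2019 is a Monday, so no roll-forward applies.

Dec 23, 2019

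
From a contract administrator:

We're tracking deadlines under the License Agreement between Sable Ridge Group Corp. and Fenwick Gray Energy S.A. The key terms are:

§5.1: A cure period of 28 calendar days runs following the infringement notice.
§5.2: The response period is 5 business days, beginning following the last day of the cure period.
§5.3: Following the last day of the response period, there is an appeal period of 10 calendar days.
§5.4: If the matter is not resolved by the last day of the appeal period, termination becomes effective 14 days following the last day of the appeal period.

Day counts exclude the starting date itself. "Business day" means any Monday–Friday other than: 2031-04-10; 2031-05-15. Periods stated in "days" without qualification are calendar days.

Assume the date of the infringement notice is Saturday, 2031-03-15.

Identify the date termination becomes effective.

The last day of the cure period: 28 calendar days after 2031-03-15 is 2031-04-12.
The last day of the response period: 5 business days after Saturday, 2031-04-12, skipping weekends — Apr 14, Apr 15, Apr 16, Apr 17, Apr 18 — lands on Friday, 2031-04-18.
The last day of the appeal period: 10 calendar days after 2031-04-18 is 2031-04-28.
The date termination becomes effective: 2031-04-28 + 14 days = 2031-05-12.

2031-05-12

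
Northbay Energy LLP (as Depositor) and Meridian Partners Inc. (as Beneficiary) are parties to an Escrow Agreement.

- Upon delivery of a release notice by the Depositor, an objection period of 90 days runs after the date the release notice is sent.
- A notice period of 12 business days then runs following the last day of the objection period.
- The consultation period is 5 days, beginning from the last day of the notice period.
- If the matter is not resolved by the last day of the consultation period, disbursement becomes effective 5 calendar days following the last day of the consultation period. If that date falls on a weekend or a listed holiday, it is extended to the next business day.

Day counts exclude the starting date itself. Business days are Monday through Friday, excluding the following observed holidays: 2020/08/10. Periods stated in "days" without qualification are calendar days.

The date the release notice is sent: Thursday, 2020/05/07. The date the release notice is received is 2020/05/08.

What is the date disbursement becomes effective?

The last day of the objection period: 2020/05/07 + 90 days = 2020/08/05.
From Wednesday, 2020/08/05, 12 business days (Aug 6, Aug 7, Aug 11, Aug 12, …, Aug 20, Aug 21, Aug 24, skipping weekends and the listed holiday on Aug 10) brings us to Monday, 2020/08/24, which is the last day of the notice period.
The last day of the consultation period: 2020/08/24 + 5 days = 2020/08/29.
Adding 5 calendar days to 2020/08/29 gives 2020/09/03, which is the date disbursement becomes effective. 2020/09/03 is a Thursday and is not a listed holiday, so no roll-forward applies.

2020/09/03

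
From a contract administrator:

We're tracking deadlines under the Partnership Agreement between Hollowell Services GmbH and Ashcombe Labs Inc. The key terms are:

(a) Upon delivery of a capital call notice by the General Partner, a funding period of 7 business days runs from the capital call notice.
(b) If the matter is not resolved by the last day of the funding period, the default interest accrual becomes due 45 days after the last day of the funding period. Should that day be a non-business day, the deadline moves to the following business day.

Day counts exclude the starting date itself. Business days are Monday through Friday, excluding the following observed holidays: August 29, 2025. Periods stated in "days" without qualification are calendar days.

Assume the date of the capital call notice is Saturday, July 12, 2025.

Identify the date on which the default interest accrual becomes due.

September 5, 2025

The last day of the funding period: counting 7 business days from Saturday, July 12, 2025 (Jul 14, Jul 15, Jul 16, Jul 17, Jul 18, Jul 21, Jul 22, skipping weekends) reaches Tuesday, July 22, 2025.
The date on which the default interest accrual becomes due: July 22, 2025 + 45 days = September 5, 2025. September 5, 2025 is a Friday and is not a listed holiday, so no roll-forward applies.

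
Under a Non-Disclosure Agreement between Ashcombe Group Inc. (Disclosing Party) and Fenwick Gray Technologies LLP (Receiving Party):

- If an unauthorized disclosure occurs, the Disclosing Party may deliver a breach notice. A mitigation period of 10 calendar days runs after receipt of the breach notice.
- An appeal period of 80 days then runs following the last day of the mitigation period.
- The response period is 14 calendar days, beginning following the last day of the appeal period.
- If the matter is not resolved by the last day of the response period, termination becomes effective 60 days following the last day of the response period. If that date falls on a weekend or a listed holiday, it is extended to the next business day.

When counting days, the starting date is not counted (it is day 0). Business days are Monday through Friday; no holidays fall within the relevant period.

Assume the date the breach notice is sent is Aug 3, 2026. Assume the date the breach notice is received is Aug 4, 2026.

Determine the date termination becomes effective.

Jan 15, 2027

Adding 10 calendar days to Aug 4, 2026 gives Aug 14, 2026, which is the last day of the mitigation period.
The last day of the appeal period: 80 calendar days after Aug 14, 2026 is Nov 2, 2026.
The last day of the response period: 14 calendar days after Nov 2, 2026 is Nov 16, 2026.
The date termination becomes effective: 60 calendar days after Nov 16, 2026 is Jan 15, 2027. Jan 15, 2027 is a Friday, so no roll-forward applies.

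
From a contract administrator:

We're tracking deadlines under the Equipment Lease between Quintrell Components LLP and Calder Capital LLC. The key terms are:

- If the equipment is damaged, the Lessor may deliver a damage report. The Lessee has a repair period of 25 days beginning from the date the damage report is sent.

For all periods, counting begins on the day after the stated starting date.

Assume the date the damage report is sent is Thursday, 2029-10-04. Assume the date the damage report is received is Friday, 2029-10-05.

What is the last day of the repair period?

2029-10-29

Adding 25 calendar days to 2029-10-04 gives 2029-10-29, which is the last day of the repair period.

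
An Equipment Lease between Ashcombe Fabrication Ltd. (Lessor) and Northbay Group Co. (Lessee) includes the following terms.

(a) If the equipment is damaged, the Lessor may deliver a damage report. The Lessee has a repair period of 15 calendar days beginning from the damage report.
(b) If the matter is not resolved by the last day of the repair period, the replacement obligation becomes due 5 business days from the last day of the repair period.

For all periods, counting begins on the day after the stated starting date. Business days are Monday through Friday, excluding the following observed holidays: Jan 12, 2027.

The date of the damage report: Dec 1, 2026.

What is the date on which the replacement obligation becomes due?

Dec 23, 2026

The last day of the repair period: Dec 1, 2026 + 15 days = Dec 16, 2026.
The date on which the replacement obligation becomes due: 5 business days after Wednesday, Dec 16, 2026, skipping weekends — Dec 17, Dec 18, Dec 21, Dec 22, Dec 23 — lands on Wednesday, Dec 23, 2026.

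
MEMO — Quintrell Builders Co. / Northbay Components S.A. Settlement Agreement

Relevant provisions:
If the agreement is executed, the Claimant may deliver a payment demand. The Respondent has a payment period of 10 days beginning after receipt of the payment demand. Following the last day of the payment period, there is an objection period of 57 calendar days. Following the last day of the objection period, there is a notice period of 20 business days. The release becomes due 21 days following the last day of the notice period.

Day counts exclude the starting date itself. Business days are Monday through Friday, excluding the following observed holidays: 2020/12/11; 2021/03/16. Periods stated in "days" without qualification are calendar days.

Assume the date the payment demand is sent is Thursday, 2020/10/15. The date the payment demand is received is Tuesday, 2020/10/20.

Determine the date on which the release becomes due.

The last day of the payment period: 2020/10/20 + 10 days = 2020/10/30.
Adding 57 calendar days to 2020/10/30 gives 2020/12/26, which is the last day of the objection period.
The last day of the notice period: counting 20 business days from Saturday, 2020/12/26 (Dec 28, Dec 29, Dec 30, Dec 31, …, Jan 20, Jan 21, Jan 22, skipping weekends) reaches Friday, 2021/01/22.
The date on which the release becomes due: 2021/01/22 + 21 days = 2021/02/12.

2021/02/12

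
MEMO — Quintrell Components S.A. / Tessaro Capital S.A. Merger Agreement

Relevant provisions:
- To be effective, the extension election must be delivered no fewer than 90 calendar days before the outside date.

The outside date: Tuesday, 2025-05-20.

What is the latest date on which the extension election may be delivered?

2025-02-19

Counting back 90 calendar days from 2025-05-20 gives 2025-02-19.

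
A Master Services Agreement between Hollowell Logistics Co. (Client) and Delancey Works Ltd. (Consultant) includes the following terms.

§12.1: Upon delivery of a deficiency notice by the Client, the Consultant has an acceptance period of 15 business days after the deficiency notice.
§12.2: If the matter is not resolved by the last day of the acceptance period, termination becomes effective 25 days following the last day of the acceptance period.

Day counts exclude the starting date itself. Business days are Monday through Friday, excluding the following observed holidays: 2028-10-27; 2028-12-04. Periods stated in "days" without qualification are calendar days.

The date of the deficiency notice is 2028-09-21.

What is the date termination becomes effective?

The last day of the acceptance period: counting 15 business days from Thursday, 2028-09-21 (Sep 22, Sep 25, Sep 26, Sep 27, …, Oct 10, Oct 11, Oct 12, skipping weekends) reaches Thursday, 2028-10-12.
The date termination becomes effective: 2028-10-12 + 25 days = 2028-11-06.

2028-11-06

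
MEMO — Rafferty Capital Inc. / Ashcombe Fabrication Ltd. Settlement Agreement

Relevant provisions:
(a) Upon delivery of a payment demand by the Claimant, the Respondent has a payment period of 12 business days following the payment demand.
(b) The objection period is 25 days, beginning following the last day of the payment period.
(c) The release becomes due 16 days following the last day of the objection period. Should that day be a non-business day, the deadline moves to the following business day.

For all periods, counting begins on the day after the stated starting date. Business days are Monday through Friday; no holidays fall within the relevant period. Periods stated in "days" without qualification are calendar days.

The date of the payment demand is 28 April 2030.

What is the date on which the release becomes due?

The last day of the payment period: counting 12 business days from Sunday, 28 April 2030 (Apr 29, Apr 30, May 1, May 2, …, May 10, May 13, May 14, skipping weekends) reaches Tuesday, 14 May 2030.
Adding 25 calendar days to 14 May 2030 gives 8 June 2030, which is the last day of the objection period.
The date on which the release becomes due: 16 calendar days after 8 June 2030 is 24 June 2030. 24 June 2030 is a Monday, so no roll-forward applies.

24 June 2030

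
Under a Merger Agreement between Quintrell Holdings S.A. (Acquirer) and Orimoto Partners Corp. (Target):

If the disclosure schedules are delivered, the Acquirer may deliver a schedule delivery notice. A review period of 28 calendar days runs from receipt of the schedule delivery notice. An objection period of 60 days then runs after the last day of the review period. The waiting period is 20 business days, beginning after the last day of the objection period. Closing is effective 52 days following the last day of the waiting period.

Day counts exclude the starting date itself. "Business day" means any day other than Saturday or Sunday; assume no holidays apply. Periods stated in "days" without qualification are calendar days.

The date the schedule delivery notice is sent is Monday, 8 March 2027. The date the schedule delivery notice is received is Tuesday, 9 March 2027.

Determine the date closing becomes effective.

23 August 2027

Adding 28 calendar days to 9 March 2027 gives 6 April 2027, which is the last day of the review period.
Adding 60 calendar days to 6 April 2027 gives 5 June 2027, which is the last day of the objection period.
The last day of the waiting period: 20 business days after Saturday, 5 June 2027, skipping weekends — Jun 7, Jun 8, Jun 9, Jun 10, …, Jun 30, Jul 1, Jul 2 — lands on Friday, 2 July 2027.
The date closing becomes effective: 52 calendar days after 2 July 2027 is 23 August 2027.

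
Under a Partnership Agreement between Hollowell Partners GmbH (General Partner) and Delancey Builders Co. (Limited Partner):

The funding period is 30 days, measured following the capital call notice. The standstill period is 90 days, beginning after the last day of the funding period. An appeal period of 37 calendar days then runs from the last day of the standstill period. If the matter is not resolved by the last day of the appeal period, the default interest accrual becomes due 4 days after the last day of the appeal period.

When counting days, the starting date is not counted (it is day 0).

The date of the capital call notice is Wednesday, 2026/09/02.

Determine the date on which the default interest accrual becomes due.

The last day of the funding period: 2026/09/02 + 30 days = 2026/10/02.
The last day of the standstill period: 2026/10/02 + 90 days = 2026/12/31.
The last day of the appeal period: 2026/12/31 + 37 days = 2027/02/06.
The date on which the default interest accrual becomes due: 2027/02/06 + 4 days = 2027/02/10.

2027/02/10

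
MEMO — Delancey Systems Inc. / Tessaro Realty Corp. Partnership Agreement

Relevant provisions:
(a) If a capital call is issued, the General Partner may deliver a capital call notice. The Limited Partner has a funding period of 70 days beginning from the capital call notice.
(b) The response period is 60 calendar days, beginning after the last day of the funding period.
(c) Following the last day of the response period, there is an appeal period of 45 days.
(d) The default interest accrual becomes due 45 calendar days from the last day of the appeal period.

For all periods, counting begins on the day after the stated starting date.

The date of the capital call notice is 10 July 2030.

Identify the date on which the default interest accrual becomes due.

15 February 2031

The last day of the funding period: 70 calendar days after 10 July 2030 is 18 September 2030.
The last day of the response period: 60 calendar days after 18 September 2030 is 17 November 2030.
Adding 45 calendar days to 17 November 2030 gives 1 January 2031, which is the last day of the appeal period.
Adding 45 calendar days to 1 January 2031 gives 15 February 2031, which is the date on which the default interest accrual becomes due.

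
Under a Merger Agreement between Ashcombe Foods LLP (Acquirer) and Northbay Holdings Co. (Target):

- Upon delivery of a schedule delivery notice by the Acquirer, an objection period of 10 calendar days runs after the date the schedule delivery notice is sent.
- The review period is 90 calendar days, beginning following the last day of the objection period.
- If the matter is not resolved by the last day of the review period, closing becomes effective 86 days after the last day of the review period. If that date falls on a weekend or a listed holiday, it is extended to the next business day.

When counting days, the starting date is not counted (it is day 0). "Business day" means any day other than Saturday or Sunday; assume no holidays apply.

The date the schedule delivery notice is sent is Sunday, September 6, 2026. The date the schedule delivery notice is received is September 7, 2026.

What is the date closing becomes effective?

March 11, 2027

Adding 10 calendar days to September 6, 2026 gives September 16, 2026, which is the last day of the objection period.
The last day of the review period: 90 calendar days after September 16, 2026 is December 15, 2026.
Adding 86 calendar days to December 15, 2026 gives March 11, 2027, which is the date closing becomes effective. March 11, 2027 is a Thursday, so no roll-forward applies.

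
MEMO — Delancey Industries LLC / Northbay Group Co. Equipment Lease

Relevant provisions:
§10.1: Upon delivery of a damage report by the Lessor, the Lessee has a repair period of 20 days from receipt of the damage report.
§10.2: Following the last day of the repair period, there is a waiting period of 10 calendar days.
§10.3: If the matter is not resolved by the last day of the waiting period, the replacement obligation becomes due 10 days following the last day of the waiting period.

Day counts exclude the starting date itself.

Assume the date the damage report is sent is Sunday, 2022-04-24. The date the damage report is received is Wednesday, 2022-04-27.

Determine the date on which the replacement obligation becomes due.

Adding 20 calendar days to 2022-04-27 gives 2022-05-17, which is the last day of the repair period.
The last day of the waiting period: 2022-05-17 + 10 days = 2022-05-27.
The date on which the replacement obligation becomes due: 2022-05-27 + 10 days = 2022-06-06.

2022-06-06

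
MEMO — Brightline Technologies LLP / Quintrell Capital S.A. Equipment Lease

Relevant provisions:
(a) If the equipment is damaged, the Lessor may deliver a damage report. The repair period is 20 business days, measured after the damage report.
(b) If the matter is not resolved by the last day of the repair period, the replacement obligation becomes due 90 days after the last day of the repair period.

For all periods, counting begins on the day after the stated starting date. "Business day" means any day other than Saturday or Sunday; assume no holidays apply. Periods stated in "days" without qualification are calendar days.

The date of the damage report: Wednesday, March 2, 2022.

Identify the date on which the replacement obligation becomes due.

June 28, 2022

From Wednesday, March 2, 2022, 20 business days (Mar 3, Mar 4, Mar 7, Mar 8, …, Mar 28, Mar 29, Mar 30, skipping weekends) brings us to Wednesday, March 30, 2022, which is the last day of the repair period.
Adding 90 calendar days to March 30, 2022 gives June 28, 2022, which is the date on which the replacement obligation becomes due.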